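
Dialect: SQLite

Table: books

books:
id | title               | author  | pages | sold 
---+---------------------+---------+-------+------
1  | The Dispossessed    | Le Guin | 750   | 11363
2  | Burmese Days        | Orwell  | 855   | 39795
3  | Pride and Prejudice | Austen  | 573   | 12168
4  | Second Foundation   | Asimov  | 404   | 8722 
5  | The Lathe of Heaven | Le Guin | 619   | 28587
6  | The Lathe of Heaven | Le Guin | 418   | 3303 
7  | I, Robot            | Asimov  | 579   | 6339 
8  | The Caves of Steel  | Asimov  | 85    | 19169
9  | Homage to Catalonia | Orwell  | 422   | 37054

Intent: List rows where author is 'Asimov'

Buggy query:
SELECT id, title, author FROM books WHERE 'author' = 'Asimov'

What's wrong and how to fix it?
Bug: 'author' in single quotes is a string literal, not the column; the comparison is literal-vs-literal and never true

Fix: Remove the quotes around the column name (or use double quotes for an identifier)

Corrected query:
SELECT id, title, author FROM books WHERE author = 'Asimov'

Result:
id | title              | author
---+--------------------+-------
4  | Second Foundation  | Asimov
7  | I, Robot           | Asimov
8  | The Caves of Steel | Asimov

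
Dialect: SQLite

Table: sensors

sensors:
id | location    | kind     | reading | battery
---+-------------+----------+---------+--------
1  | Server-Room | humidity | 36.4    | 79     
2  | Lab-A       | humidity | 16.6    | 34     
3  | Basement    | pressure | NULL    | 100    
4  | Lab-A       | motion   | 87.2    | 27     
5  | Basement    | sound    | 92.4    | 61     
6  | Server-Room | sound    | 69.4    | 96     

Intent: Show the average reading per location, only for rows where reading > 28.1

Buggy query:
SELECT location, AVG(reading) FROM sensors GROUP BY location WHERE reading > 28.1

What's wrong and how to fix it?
Bug: WHERE cannot follow GROUP BY

Fix: Move the WHERE clause before GROUP BY

Corrected query:
SELECT location, AVG(reading) FROM sensors WHERE reading > 28.1 GROUP BY location

Result:
location    | AVG(reading)
------------+-------------
Basement    | 92.4        
Lab-A       | 87.2        
Server-Room | 52.9        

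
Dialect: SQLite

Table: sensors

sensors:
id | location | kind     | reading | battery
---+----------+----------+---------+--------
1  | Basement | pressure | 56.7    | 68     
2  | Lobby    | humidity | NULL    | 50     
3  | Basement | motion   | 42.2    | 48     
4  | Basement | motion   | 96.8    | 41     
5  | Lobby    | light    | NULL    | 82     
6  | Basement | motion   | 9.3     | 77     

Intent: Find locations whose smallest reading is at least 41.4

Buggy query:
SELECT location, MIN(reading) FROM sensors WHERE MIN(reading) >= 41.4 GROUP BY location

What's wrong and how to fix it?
Bug: MIN() in WHERE is a misuse of aggregate

Fix: Use HAVING for the per-group MIN condition

Corrected query:
SELECT location, MIN(reading) FROM sensors GROUP BY location HAVING MIN(reading) >= 41.4

Result:
(no rows)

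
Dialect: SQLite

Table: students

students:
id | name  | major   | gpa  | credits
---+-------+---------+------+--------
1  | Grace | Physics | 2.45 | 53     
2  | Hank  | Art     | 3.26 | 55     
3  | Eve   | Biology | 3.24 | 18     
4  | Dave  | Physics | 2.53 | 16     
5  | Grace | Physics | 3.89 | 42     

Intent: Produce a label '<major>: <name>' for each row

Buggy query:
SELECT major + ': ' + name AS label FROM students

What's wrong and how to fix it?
Bug: SQLite uses || for string concatenation; + coerces text to numbers (yielding 0)

Fix: Replace + with || to concatenate text

Corrected query:
SELECT major || ': ' || name AS label FROM students

Result:
label         
--------------
Physics: Grace
Art: Hank     
Biology: Eve  
Physics: Dave 
Physics: Grace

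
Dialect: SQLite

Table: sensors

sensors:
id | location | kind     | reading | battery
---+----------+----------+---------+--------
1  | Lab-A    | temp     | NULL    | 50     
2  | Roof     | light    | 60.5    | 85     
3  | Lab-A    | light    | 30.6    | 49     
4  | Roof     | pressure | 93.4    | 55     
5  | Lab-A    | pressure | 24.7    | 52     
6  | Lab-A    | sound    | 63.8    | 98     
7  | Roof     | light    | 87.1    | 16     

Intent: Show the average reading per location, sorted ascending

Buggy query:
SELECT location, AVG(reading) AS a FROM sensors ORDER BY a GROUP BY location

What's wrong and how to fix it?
Bug: ORDER BY appears before GROUP BY; SQL clause order requires GROUP BY first

Fix: Reorder: SELECT … FROM … GROUP BY … ORDER BY …

Corrected query:
SELECT location, AVG(reading) AS a FROM sensors GROUP BY location ORDER BY a

Result:
location | a        
---------+----------
Lab-A    | 39.7     
Roof     | 80.333333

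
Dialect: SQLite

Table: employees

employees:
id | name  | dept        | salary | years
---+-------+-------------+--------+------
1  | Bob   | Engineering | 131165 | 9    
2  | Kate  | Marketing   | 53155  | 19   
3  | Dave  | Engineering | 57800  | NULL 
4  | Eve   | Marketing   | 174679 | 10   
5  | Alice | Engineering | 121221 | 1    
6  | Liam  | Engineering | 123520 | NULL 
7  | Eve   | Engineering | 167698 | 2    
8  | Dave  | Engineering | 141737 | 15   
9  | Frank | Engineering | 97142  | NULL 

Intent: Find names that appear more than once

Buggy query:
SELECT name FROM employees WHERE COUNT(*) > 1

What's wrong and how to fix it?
Bug: WHERE can't reference COUNT(*); aggregates are computed after WHERE

Fix: GROUP BY name, then filter groups with HAVING COUNT(*) > 1

Corrected query:
SELECT name FROM employees GROUP BY name HAVING COUNT(*) > 1

Result:
name
----
Dave
Eve 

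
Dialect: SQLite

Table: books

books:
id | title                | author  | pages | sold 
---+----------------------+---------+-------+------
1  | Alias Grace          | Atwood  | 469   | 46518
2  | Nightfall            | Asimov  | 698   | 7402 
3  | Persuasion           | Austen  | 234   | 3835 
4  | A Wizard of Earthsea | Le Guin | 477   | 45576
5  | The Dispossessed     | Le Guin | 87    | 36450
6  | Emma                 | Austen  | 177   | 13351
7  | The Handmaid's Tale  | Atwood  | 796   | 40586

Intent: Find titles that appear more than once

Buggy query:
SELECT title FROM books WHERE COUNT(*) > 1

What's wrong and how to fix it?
Bug: WHERE can't reference COUNT(*); aggregates are computed after WHERE

Fix: Group first, then use HAVING for the count condition

Corrected query:
SELECT title FROM books GROUP BY title HAVING COUNT(*) > 1

Result:
(no rows)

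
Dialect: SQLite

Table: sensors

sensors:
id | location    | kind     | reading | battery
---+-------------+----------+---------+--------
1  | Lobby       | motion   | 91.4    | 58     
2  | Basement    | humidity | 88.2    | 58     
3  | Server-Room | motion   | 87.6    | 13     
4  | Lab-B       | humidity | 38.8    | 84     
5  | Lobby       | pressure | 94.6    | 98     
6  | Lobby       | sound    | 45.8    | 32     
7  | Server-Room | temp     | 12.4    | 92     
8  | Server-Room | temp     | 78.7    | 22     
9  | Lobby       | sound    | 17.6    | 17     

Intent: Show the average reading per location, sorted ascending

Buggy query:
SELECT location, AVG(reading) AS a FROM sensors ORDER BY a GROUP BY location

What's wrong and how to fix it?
Bug: GROUP BY must precede ORDER BY

Fix: Reorder: SELECT … FROM … GROUP BY … ORDER BY …

Corrected query:
SELECT location, AVG(reading) AS a FROM sensors GROUP BY location ORDER BY a

Result:
location    | a        
------------+----------
Lab-B       | 38.8     
Server-Room | 59.566667
Lobby       | 62.35    
Basement    | 88.2     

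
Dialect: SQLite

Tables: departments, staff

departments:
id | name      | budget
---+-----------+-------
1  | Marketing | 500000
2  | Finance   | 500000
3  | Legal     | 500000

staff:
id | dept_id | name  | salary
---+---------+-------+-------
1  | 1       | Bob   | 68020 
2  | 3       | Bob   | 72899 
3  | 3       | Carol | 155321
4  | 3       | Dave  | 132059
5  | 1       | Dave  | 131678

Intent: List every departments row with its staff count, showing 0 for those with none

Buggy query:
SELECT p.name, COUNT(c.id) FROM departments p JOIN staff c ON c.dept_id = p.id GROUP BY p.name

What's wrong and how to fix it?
Bug: An inner join excludes parents with zero children

Fix: Use LEFT JOIN so parents without children still appear (COUNT(c.id) gives 0)

Corrected query:
SELECT p.name, COUNT(c.id) FROM departments p LEFT JOIN staff c ON c.dept_id = p.id GROUP BY p.name

Result:
name      | COUNT(c.id)
----------+------------
Finance   | 0          
Legal     | 3          
Marketing | 2          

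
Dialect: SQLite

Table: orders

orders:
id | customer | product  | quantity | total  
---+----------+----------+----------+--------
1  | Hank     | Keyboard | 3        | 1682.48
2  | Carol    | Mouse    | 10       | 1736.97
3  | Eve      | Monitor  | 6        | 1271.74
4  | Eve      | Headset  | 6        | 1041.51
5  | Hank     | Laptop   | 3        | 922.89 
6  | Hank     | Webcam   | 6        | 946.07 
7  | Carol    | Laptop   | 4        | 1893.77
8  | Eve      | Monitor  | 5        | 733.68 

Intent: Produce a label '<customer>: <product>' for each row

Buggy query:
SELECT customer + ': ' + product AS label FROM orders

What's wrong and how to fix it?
Bug: '+' is numeric addition; on text columns SQLite converts them to 0 instead of concatenating

Fix: Replace + with || to concatenate text

Corrected query:
SELECT customer || ': ' || product AS label FROM orders

Result:
label         
--------------
Hank: Keyboard
Carol: Mouse  
Eve: Monitor  
Eve: Headset  
Hank: Laptop  
Hank: Webcam  
Carol: Laptop 
Eve: Monitor  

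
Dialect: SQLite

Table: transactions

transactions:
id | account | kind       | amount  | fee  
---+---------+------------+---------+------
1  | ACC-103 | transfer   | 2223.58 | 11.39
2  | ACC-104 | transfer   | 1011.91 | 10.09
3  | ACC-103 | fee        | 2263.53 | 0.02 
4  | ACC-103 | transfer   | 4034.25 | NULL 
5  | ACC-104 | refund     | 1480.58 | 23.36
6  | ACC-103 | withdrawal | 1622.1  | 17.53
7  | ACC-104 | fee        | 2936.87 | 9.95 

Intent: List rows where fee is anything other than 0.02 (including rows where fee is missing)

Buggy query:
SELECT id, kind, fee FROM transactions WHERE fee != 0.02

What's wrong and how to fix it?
Bug: Inequality against NULL is unknown, not true; rows with NULL are dropped

Fix: Handle NULL separately with IS NULL alongside the inequality

Corrected query:
SELECT id, kind, fee FROM transactions WHERE fee != 0.02 OR fee IS NULL

Result:
id | kind       | fee  
---+------------+------
1  | transfer   | 11.39
2  | transfer   | 10.09
4  | transfer   | NULL 
5  | refund     | 23.36
6  | withdrawal | 17.53
7  | fee        | 9.95 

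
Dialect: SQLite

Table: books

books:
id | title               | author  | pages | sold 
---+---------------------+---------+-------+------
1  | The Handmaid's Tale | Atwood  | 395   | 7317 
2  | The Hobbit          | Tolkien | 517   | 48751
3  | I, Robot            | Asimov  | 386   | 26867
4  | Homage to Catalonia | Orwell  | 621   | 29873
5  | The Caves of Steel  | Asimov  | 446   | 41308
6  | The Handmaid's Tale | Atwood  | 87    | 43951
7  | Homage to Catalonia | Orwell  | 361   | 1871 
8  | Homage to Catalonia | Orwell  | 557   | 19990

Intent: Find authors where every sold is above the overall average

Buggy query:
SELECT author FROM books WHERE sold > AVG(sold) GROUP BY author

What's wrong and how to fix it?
Bug: AVG() is an aggregate; it can't sit directly in WHERE

Fix: Use a subquery for AVG and a HAVING MIN(...) filter so the condition holds for every row in the group

Corrected query:
SELECT author FROM books GROUP BY author HAVING MIN(sold) > (SELECT AVG(sold) FROM books)

Result:
author 
-------
Tolkien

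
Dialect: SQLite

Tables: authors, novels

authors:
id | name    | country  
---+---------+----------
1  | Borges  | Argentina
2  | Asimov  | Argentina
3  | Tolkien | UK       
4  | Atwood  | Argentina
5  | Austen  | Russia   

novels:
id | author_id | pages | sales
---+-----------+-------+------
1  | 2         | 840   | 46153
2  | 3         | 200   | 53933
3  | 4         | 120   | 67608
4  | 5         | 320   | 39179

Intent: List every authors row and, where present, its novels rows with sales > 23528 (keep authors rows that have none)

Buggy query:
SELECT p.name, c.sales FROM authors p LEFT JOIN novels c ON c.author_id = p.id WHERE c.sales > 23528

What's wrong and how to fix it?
Bug: Filtering c.sales in WHERE discards the NULL rows produced by LEFT JOIN, turning it into an inner join

Fix: Put 'c.sales > 23528' in the JOIN's ON clause instead of WHERE

Corrected query:
SELECT p.name, c.sales FROM authors p LEFT JOIN novels c ON c.author_id = p.id AND c.sales > 23528

Result:
name    | sales
--------+------
Borges  | NULL 
Asimov  | 46153
Tolkien | 53933
Atwood  | 67608
Austen  | 39179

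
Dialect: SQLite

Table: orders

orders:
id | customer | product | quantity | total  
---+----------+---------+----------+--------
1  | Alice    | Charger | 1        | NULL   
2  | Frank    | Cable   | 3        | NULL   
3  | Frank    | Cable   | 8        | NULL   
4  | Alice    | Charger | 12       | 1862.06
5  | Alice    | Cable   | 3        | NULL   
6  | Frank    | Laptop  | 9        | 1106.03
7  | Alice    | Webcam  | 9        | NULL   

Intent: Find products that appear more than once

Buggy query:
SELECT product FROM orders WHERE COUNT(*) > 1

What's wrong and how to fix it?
Bug: COUNT(*) is an aggregate and cannot be used in WHERE

Fix: Group first, then use HAVING for the count condition

Corrected query:
SELECT product FROM orders GROUP BY product HAVING COUNT(*) > 1

Result:
product
-------
Cable  
Charger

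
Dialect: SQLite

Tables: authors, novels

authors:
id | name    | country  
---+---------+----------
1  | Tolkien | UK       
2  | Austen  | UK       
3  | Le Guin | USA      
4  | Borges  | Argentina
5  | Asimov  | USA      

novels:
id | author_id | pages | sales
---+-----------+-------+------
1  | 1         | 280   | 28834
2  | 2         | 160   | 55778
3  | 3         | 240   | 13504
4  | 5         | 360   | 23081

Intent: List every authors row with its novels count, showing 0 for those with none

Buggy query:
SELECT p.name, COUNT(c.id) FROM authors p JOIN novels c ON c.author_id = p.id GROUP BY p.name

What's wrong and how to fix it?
Bug: An inner join excludes parents with zero children

Fix: Use LEFT JOIN so parents without children still appear (COUNT(c.id) gives 0)

Corrected query:
SELECT p.name, COUNT(c.id) FROM authors p LEFT JOIN novels c ON c.author_id = p.id GROUP BY p.name

Result:
name    | COUNT(c.id)
--------+------------
Asimov  | 1          
Austen  | 1          
Borges  | 0          
Le Guin | 1          
Tolkien | 1          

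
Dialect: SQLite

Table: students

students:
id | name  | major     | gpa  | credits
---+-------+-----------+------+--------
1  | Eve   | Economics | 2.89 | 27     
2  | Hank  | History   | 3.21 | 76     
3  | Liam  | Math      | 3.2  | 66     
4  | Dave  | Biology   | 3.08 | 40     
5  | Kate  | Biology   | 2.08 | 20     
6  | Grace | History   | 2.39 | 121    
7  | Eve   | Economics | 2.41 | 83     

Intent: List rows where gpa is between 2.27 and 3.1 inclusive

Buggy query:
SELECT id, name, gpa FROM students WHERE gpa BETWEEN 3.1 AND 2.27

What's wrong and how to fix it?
Bug: BETWEEN expects the lower bound first; with 3.1 AND 2.27 the range is empty

Fix: Swap the bounds so the smaller value comes first

Corrected query:
SELECT id, name, gpa FROM students WHERE gpa BETWEEN 2.27 AND 3.1

Result:
id | name  | gpa 
---+-------+-----
1  | Eve   | 2.89
4  | Dave  | 3.08
6  | Grace | 2.39
7  | Eve   | 2.41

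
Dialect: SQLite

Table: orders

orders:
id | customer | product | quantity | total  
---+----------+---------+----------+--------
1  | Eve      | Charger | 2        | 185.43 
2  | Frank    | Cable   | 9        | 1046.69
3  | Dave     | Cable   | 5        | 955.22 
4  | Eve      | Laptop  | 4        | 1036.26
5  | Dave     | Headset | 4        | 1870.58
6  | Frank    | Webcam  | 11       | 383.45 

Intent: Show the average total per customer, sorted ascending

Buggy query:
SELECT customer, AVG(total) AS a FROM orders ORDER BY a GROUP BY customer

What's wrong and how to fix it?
Bug: GROUP BY must precede ORDER BY

Fix: Reorder: SELECT … FROM … GROUP BY … ORDER BY …

Corrected query:
SELECT customer, AVG(total) AS a FROM orders GROUP BY customer ORDER BY a

Result:
customer | a      
---------+--------
Eve      | 610.845
Frank    | 715.07 
Dave     | 1412.9 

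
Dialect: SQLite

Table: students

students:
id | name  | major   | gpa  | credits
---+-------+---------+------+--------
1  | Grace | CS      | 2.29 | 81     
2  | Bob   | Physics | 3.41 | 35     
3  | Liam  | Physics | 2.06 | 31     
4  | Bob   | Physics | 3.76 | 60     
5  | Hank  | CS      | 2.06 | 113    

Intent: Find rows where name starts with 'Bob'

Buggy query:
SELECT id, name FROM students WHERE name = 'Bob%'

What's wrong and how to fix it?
Bug: '=' compares the literal string including the % character; pattern matching needs LIKE

Fix: Use LIKE for wildcard pattern matching

Corrected query:
SELECT id, name FROM students WHERE name LIKE 'Bob%'

Result:
id | name
---+-----
2  | Bob 
4  | Bob 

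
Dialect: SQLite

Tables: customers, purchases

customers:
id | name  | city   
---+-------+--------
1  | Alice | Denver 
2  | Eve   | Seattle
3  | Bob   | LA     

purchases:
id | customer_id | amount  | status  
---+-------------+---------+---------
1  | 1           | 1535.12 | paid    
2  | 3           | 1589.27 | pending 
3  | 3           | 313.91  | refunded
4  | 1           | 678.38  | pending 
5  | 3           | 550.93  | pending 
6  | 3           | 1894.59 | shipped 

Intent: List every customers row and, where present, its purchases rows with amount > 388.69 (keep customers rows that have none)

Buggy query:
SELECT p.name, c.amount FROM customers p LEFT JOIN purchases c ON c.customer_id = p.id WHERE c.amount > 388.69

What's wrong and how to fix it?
Bug: A WHERE condition on the right-hand table after LEFT JOIN drops unmatched parents

Fix: Put 'c.amount > 388.69' in the JOIN's ON clause instead of WHERE

Corrected query:
SELECT p.name, c.amount FROM customers p LEFT JOIN purchases c ON c.customer_id = p.id AND c.amount > 388.69

Result:
name  | amount 
------+--------
Alice | 678.38 
Alice | 1535.12
Eve   | NULL   
Bob   | 550.93 
Bob   | 1589.27
Bob   | 1894.59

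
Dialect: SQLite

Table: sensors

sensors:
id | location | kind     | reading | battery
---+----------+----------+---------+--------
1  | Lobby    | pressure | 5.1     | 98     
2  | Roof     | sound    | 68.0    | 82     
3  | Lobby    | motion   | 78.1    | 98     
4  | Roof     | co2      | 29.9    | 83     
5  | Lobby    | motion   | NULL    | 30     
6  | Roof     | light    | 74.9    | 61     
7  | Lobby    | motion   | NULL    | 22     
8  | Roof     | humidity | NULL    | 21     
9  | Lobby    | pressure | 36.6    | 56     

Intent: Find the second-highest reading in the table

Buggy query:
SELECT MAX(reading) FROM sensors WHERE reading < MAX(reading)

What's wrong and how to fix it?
Bug: MAX(reading) on the right of the comparison is an aggregate-in-WHERE error

Fix: Put the inner MAX in a scalar subquery

Corrected query:
SELECT MAX(reading) FROM sensors WHERE reading < (SELECT MAX(reading) FROM sensors)

Result:
MAX(reading)
------------
74.9        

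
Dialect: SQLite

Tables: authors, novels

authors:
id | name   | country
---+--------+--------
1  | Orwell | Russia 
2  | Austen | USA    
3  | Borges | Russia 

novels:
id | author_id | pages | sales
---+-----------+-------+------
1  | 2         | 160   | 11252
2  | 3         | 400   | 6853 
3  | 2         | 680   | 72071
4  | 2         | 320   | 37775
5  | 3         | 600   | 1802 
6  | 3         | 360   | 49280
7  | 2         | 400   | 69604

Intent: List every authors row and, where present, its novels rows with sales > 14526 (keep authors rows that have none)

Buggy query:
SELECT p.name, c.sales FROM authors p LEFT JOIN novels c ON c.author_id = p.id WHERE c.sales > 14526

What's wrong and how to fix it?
Bug: Filtering c.sales in WHERE discards the NULL rows produced by LEFT JOIN, turning it into an inner join

Fix: Move the right-table condition into the ON clause so unmatched parents are kept

Corrected query:
SELECT p.name, c.sales FROM authors p LEFT JOIN novels c ON c.author_id = p.id AND c.sales > 14526

Result:
name   | sales
-------+------
Orwell | NULL 
Austen | 37775
Austen | 69604
Austen | 72071
Borges | 49280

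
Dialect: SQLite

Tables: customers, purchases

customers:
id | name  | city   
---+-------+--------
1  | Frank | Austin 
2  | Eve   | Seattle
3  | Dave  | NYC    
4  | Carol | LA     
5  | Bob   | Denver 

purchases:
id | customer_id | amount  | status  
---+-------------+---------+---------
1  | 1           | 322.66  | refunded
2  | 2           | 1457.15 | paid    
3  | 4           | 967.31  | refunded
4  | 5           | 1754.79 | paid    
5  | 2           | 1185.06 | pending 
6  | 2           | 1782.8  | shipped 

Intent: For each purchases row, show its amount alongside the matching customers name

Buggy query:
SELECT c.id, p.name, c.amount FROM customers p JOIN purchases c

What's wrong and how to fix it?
Bug: JOIN with no ON clause produces a cartesian product; every purchases row pairs with every customers row

Fix: Add ON c.customer_id = p.id to the JOIN

Corrected query:
SELECT c.id, p.name, c.amount FROM customers p JOIN purchases c ON c.customer_id = p.id

Result:
id | name  | amount 
---+-------+--------
1  | Frank | 322.66 
2  | Eve   | 1457.15
3  | Carol | 967.31 
4  | Bob   | 1754.79
5  | Eve   | 1185.06
6  | Eve   | 1782.8 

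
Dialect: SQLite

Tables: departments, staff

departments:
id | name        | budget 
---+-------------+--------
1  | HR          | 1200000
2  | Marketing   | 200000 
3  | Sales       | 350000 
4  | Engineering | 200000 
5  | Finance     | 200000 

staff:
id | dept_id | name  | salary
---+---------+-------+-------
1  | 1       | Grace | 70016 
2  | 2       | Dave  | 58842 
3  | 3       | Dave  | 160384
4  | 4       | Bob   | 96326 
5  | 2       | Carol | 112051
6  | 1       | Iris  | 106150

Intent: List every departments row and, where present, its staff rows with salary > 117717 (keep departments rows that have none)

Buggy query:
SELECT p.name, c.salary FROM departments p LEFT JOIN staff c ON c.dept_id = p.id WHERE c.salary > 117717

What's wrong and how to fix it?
Bug: A WHERE condition on the right-hand table after LEFT JOIN drops unmatched parents

Fix: Put 'c.salary > 117717' in the JOIN's ON clause instead of WHERE

Corrected query:
SELECT p.name, c.salary FROM departments p LEFT JOIN staff c ON c.dept_id = p.id AND c.salary > 117717

Result:
name        | salary
------------+-------
HR          | NULL  
Marketing   | NULL  
Sales       | 160384
Engineering | NULL  
Finance     | NULL  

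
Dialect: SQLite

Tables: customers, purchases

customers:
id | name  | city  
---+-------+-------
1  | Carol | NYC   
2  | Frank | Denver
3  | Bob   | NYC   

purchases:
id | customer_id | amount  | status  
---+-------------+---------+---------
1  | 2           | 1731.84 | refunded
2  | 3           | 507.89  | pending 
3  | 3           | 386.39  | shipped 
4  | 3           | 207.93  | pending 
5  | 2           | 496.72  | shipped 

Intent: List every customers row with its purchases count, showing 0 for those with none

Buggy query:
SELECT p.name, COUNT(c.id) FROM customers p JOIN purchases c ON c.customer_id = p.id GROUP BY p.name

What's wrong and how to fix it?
Bug: INNER JOIN drops customers rows that have no matching purchases rows

Fix: Use LEFT JOIN so parents without children still appear (COUNT(c.id) gives 0)

Corrected query:
SELECT p.name, COUNT(c.id) FROM customers p LEFT JOIN purchases c ON c.customer_id = p.id GROUP BY p.name

Result:
name  | COUNT(c.id)
------+------------
Bob   | 3          
Carol | 0          
Frank | 2          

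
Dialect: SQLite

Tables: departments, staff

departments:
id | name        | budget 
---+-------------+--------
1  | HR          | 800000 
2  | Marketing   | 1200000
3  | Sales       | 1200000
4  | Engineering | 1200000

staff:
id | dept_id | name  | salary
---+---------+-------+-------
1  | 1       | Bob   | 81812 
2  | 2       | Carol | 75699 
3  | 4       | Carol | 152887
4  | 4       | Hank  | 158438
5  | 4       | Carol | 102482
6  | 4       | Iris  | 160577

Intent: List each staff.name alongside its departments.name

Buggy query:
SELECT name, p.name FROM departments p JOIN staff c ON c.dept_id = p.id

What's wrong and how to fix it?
Bug: 'name' exists in both joined tables, so the database can't tell which one is meant

Fix: Qualify the column with its table alias (c.name)

Corrected query:
SELECT c.name, p.name FROM departments p JOIN staff c ON c.dept_id = p.id

Result:
name  | name       
------+------------
Bob   | HR         
Carol | Marketing  
Carol | Engineering
Hank  | Engineering
Carol | Engineering
Iris  | Engineering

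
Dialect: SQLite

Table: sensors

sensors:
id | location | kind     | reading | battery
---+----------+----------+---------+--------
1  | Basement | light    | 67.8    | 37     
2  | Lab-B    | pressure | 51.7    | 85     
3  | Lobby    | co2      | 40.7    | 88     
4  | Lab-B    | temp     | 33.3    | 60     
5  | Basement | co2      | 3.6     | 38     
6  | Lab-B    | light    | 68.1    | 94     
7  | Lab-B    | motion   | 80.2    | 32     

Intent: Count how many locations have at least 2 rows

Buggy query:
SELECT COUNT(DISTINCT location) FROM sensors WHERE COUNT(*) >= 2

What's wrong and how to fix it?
Bug: WHERE filters individual rows, not groups, so a group-level COUNT is invalid there

Fix: Group first with HAVING COUNT(*) >= 2, then COUNT the resulting groups

Corrected query:
SELECT COUNT(*) FROM (SELECT location FROM sensors GROUP BY location HAVING COUNT(*) >= 2)

Result:
COUNT(*)
--------
2       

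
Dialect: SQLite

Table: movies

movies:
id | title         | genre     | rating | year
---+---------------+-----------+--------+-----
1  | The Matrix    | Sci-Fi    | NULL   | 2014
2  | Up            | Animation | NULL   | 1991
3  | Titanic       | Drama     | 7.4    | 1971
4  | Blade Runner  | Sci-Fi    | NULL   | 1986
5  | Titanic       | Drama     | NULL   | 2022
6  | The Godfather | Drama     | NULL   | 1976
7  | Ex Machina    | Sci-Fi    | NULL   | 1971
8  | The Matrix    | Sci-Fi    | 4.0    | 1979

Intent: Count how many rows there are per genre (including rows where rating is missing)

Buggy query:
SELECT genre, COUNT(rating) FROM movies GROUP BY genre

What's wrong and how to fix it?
Bug: COUNT(column) counts non-NULL values only; rows with NULL rating aren't counted

Fix: Use COUNT(*) to count all rows regardless of NULL

Corrected query:
SELECT genre, COUNT(*) FROM movies GROUP BY genre

Result:
genre     | COUNT(*)
----------+---------
Animation | 1       
Drama     | 3       
Sci-Fi    | 4       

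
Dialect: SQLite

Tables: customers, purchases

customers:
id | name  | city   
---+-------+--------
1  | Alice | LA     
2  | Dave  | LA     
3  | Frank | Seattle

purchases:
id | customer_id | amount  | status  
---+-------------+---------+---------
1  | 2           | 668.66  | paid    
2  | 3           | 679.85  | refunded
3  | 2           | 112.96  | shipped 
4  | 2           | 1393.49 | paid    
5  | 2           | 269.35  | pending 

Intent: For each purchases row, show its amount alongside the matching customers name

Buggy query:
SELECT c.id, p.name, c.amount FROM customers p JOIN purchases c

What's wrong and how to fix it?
Bug: Missing join condition: each purchases row is matched to all customers rows instead of just its own

Fix: Specify the join condition linking the foreign key to the parent id

Corrected query:
SELECT c.id, p.name, c.amount FROM customers p JOIN purchases c ON c.customer_id = p.id

Result:
id | name  | amount 
---+-------+--------
1  | Dave  | 668.66 
2  | Frank | 679.85 
3  | Dave  | 112.96 
4  | Dave  | 1393.49
5  | Dave  | 269.35 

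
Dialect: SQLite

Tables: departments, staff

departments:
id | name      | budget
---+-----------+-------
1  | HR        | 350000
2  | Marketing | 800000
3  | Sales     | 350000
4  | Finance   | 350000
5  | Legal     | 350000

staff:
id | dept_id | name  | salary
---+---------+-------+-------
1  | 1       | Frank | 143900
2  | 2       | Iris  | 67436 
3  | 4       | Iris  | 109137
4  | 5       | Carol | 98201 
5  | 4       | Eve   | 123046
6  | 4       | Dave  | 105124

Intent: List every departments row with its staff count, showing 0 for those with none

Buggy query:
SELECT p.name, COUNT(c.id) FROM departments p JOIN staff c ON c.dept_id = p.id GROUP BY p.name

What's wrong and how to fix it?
Bug: An inner join excludes parents with zero children

Fix: Switch to LEFT JOIN to retain unmatched parent rows

Corrected query:
SELECT p.name, COUNT(c.id) FROM departments p LEFT JOIN staff c ON c.dept_id = p.id GROUP BY p.name

Result:
name      | COUNT(c.id)
----------+------------
Finance   | 3          
HR        | 1          
Legal     | 1          
Marketing | 1          
Sales     | 0          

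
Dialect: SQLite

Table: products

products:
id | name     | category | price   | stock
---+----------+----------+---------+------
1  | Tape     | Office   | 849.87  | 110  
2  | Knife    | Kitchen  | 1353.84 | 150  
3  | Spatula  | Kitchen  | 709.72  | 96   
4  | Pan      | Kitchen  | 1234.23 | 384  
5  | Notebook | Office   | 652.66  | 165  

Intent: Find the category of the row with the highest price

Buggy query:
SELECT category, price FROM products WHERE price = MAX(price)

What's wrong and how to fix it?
Bug: WHERE is evaluated per row; an aggregate over the whole table isn't defined there

Fix: Wrap MAX in a scalar subquery so WHERE compares against a single value

Corrected query:
SELECT category, price FROM products WHERE price = (SELECT MAX(price) FROM products)

Result:
category | price  
---------+--------
Kitchen  | 1353.84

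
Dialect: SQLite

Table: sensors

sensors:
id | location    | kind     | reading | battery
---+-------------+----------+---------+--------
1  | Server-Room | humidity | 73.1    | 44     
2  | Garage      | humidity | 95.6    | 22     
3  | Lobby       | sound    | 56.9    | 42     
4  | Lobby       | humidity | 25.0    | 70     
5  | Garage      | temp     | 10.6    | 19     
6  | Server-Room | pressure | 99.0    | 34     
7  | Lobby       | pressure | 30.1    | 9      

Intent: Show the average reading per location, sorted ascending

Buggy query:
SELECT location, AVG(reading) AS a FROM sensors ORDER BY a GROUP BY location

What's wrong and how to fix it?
Bug: GROUP BY must precede ORDER BY

Fix: Reorder: SELECT … FROM … GROUP BY … ORDER BY …

Corrected query:
SELECT location, AVG(reading) AS a FROM sensors GROUP BY location ORDER BY a

Result:
location    | a        
------------+----------
Lobby       | 37.333333
Garage      | 53.1     
Server-Room | 86.05    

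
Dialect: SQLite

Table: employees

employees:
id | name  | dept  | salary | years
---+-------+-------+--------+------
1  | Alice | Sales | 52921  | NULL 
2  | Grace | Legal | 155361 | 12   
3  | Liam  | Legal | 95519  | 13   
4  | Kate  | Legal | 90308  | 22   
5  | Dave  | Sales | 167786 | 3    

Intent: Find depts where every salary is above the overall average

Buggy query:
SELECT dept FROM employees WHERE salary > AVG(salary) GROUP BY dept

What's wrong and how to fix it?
Bug: WHERE evaluates per row before aggregation, so AVG() is unavailable

Fix: Compute the overall average in a scalar subquery and compare each group's MIN against it in HAVING

Corrected query:
SELECT dept FROM employees GROUP BY dept HAVING MIN(salary) > (SELECT AVG(salary) FROM employees)

Result:
(no rows)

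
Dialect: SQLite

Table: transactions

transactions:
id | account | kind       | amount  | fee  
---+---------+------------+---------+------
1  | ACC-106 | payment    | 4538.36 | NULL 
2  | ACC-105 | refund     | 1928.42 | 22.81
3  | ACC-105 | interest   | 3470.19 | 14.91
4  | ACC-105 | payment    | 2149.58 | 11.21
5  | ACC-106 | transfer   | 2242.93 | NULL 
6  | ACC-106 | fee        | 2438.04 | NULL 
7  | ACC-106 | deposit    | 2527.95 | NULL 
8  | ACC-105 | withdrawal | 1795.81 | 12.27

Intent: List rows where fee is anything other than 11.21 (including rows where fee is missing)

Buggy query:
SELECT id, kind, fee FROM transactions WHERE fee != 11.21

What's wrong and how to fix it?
Bug: Inequality against NULL is unknown, not true; rows with NULL are dropped

Fix: Handle NULL separately with IS NULL alongside the inequality

Corrected query:
SELECT id, kind, fee FROM transactions WHERE fee != 11.21 OR fee IS NULL

Result:
id | kind       | fee  
---+------------+------
1  | payment    | NULL 
2  | refund     | 22.81
3  | interest   | 14.91
5  | transfer   | NULL 
6  | fee        | NULL 
7  | deposit    | NULL 
8  | withdrawal | 12.27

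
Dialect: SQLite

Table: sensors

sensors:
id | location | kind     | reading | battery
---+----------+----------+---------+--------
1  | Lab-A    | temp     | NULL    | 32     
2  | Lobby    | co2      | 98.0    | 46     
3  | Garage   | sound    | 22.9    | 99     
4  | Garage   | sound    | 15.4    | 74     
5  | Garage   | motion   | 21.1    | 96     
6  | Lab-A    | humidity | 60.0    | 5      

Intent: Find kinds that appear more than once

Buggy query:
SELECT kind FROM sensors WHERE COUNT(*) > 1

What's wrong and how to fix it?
Bug: COUNT(*) is an aggregate and cannot be used in WHERE

Fix: GROUP BY kind, then filter groups with HAVING COUNT(*) > 1

Corrected query:
SELECT kind FROM sensors GROUP BY kind HAVING COUNT(*) > 1

Result:
kind 
-----
sound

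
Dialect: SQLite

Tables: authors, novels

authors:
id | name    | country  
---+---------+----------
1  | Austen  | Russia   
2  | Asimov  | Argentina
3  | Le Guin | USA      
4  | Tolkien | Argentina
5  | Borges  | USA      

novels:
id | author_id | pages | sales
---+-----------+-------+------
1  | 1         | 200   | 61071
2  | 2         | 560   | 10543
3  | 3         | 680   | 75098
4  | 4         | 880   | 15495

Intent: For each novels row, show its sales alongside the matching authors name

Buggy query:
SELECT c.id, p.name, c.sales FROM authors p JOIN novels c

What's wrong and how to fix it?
Bug: JOIN with no ON clause produces a cartesian product; every novels row pairs with every authors row

Fix: Specify the join condition linking the foreign key to the parent id

Corrected query:
SELECT c.id, p.name, c.sales FROM authors p JOIN novels c ON c.author_id = p.id

Result:
id | name    | sales
---+---------+------
1  | Austen  | 61071
2  | Asimov  | 10543
3  | Le Guin | 75098
4  | Tolkien | 15495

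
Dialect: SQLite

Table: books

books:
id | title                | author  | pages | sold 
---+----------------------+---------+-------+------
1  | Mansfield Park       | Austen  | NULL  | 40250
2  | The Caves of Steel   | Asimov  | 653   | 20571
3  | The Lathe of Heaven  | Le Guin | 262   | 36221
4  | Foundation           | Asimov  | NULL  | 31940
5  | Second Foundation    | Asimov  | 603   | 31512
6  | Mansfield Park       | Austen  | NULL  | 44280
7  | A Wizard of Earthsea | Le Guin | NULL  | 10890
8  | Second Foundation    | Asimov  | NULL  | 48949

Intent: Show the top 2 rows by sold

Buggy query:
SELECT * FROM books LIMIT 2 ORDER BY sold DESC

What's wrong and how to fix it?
Bug: LIMIT must come after ORDER BY

Fix: Sort with ORDER BY, then apply LIMIT

Corrected query:
SELECT * FROM books ORDER BY sold DESC LIMIT 2

Result:
id | title             | author | pages | sold 
---+-------------------+--------+-------+------
8  | Second Foundation | Asimov | NULL  | 48949
6  | Mansfield Park    | Austen | NULL  | 44280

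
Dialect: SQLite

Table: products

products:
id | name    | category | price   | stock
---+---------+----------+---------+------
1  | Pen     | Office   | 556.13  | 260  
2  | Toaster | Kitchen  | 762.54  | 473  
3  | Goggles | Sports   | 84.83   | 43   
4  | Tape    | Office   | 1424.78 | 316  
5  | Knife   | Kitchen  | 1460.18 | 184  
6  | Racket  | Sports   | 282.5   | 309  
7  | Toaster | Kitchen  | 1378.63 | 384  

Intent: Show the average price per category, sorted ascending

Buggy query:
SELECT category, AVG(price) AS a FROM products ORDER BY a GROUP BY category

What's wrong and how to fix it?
Bug: ORDER BY appears before GROUP BY; SQL clause order requires GROUP BY first

Fix: Move ORDER BY to the end, after GROUP BY

Corrected query:
SELECT category, AVG(price) AS a FROM products GROUP BY category ORDER BY a

Result:
category | a      
---------+--------
Sports   | 183.665
Office   | 990.455
Kitchen  | 1200.45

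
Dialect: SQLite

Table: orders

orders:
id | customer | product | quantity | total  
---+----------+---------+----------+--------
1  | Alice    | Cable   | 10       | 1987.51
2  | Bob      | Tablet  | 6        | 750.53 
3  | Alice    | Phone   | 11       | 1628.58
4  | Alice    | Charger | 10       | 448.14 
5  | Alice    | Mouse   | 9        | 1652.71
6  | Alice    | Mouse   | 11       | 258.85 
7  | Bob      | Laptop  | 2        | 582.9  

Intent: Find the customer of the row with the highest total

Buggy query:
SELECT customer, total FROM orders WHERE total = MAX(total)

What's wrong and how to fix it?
Bug: MAX(total) is an aggregate and cannot be used directly in WHERE

Fix: Wrap MAX in a scalar subquery so WHERE compares against a single value

Corrected query:
SELECT customer, total FROM orders WHERE total = (SELECT MAX(total) FROM orders)

Result:
customer | total  
---------+--------
Alice    | 1987.51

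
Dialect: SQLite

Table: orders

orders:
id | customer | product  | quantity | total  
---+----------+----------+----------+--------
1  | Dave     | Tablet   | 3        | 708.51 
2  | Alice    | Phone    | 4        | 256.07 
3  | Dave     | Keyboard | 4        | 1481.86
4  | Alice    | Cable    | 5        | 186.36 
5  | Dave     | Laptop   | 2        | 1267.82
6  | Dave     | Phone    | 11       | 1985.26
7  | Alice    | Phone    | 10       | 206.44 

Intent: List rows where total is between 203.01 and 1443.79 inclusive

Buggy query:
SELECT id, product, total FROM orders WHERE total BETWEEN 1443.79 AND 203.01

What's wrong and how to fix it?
Bug: The bounds are reversed; BETWEEN a AND b requires a <= b to match anything

Fix: Swap the bounds so the smaller value comes first

Corrected query:
SELECT id, product, total FROM orders WHERE total BETWEEN 203.01 AND 1443.79

Result:
id | product | total  
---+---------+--------
1  | Tablet  | 708.51 
2  | Phone   | 256.07 
5  | Laptop  | 1267.82
7  | Phone   | 206.44 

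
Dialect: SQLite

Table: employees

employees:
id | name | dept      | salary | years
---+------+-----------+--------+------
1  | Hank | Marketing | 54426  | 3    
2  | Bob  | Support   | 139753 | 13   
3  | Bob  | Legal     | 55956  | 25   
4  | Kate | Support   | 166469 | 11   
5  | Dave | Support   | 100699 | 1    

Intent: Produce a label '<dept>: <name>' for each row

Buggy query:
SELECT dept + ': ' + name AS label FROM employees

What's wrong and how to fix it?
Bug: '+' is numeric addition; on text columns SQLite converts them to 0 instead of concatenating

Fix: Use the || operator for string concatenation

Corrected query:
SELECT dept || ': ' || name AS label FROM employees

Result:
label          
---------------
Marketing: Hank
Support: Bob   
Legal: Bob     
Support: Kate  
Support: Dave  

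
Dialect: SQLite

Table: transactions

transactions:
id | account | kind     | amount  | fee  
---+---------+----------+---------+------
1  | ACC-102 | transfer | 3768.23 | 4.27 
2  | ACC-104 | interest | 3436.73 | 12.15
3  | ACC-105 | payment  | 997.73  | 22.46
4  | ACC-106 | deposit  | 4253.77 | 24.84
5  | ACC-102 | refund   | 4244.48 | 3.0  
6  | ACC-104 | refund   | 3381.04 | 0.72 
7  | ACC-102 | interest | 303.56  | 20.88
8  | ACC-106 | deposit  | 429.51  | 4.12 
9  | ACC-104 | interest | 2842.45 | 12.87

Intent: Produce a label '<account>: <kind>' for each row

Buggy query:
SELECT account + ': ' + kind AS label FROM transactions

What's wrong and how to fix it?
Bug: '+' is numeric addition; on text columns SQLite converts them to 0 instead of concatenating

Fix: Use the || operator for string concatenation

Corrected query:
SELECT account || ': ' || kind AS label FROM transactions

Result:
label            
-----------------
ACC-102: transfer
ACC-104: interest
ACC-105: payment 
ACC-106: deposit 
ACC-102: refund  
ACC-104: refund  
ACC-102: interest
ACC-106: deposit 
ACC-104: interest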